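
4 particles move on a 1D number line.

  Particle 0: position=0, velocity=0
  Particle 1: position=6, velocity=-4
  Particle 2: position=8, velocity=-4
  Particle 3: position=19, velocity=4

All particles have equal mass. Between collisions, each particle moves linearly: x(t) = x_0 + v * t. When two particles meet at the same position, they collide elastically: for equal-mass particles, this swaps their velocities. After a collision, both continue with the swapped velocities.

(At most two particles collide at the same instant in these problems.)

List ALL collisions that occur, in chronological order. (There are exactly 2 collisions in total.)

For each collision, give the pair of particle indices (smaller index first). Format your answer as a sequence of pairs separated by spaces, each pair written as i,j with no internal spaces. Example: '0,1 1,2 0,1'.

Answer: 0,1 1,2

Derivation:
Collision at t=3/2: particles 0 and 1 swap velocities; positions: p0=0 p1=0 p2=2 p3=25; velocities now: v0=-4 v1=0 v2=-4 v3=4
Collision at t=2: particles 1 and 2 swap velocities; positions: p0=-2 p1=0 p2=0 p3=27; velocities now: v0=-4 v1=-4 v2=0 v3=4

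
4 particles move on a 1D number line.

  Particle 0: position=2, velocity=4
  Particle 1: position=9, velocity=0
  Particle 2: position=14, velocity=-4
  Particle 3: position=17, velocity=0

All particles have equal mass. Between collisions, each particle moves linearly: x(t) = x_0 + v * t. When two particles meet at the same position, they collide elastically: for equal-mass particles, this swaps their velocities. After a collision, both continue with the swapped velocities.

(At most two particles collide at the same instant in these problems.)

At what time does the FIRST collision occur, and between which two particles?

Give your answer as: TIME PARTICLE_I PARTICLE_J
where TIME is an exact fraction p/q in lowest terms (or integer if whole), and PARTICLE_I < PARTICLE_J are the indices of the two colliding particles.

Pair (0,1): pos 2,9 vel 4,0 -> gap=7, closing at 4/unit, collide at t=7/4
Pair (1,2): pos 9,14 vel 0,-4 -> gap=5, closing at 4/unit, collide at t=5/4
Pair (2,3): pos 14,17 vel -4,0 -> not approaching (rel speed -4 <= 0)
Earliest collision: t=5/4 between 1 and 2

Answer: 5/4 1 2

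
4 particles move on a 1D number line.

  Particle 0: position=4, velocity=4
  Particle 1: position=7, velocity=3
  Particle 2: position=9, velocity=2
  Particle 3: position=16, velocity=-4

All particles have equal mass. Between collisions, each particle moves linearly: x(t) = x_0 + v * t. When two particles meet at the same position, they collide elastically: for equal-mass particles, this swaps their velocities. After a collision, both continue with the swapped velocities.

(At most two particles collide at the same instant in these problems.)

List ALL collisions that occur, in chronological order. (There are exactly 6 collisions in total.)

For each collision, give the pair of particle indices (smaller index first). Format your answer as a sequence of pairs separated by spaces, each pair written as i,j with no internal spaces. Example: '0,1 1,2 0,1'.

Collision at t=7/6: particles 2 and 3 swap velocities; positions: p0=26/3 p1=21/2 p2=34/3 p3=34/3; velocities now: v0=4 v1=3 v2=-4 v3=2
Collision at t=9/7: particles 1 and 2 swap velocities; positions: p0=64/7 p1=76/7 p2=76/7 p3=81/7; velocities now: v0=4 v1=-4 v2=3 v3=2
Collision at t=3/2: particles 0 and 1 swap velocities; positions: p0=10 p1=10 p2=23/2 p3=12; velocities now: v0=-4 v1=4 v2=3 v3=2
Collision at t=2: particles 2 and 3 swap velocities; positions: p0=8 p1=12 p2=13 p3=13; velocities now: v0=-4 v1=4 v2=2 v3=3
Collision at t=5/2: particles 1 and 2 swap velocities; positions: p0=6 p1=14 p2=14 p3=29/2; velocities now: v0=-4 v1=2 v2=4 v3=3
Collision at t=3: particles 2 and 3 swap velocities; positions: p0=4 p1=15 p2=16 p3=16; velocities now: v0=-4 v1=2 v2=3 v3=4

Answer: 2,3 1,2 0,1 2,3 1,2 2,3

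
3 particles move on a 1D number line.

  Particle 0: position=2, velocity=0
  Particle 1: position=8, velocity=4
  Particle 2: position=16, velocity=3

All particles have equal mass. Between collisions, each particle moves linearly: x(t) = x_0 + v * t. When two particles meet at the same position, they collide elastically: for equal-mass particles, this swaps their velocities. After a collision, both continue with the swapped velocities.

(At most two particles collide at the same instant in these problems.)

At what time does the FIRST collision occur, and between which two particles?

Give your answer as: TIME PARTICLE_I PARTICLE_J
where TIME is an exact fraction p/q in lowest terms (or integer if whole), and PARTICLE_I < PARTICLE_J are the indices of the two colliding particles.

Answer: 8 1 2

Derivation:
Pair (0,1): pos 2,8 vel 0,4 -> not approaching (rel speed -4 <= 0)
Pair (1,2): pos 8,16 vel 4,3 -> gap=8, closing at 1/unit, collide at t=8
Earliest collision: t=8 between 1 and 2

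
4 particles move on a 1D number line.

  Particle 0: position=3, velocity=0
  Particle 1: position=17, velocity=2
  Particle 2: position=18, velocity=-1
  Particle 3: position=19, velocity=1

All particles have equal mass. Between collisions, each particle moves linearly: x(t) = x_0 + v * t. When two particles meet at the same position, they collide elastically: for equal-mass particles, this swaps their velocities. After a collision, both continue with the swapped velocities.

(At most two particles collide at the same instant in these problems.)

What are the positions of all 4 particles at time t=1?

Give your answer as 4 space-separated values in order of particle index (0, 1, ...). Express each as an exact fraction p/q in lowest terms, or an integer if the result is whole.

Collision at t=1/3: particles 1 and 2 swap velocities; positions: p0=3 p1=53/3 p2=53/3 p3=58/3; velocities now: v0=0 v1=-1 v2=2 v3=1
Advance to t=1 (no further collisions before then); velocities: v0=0 v1=-1 v2=2 v3=1; positions = 3 17 19 20

Answer: 3 17 19 20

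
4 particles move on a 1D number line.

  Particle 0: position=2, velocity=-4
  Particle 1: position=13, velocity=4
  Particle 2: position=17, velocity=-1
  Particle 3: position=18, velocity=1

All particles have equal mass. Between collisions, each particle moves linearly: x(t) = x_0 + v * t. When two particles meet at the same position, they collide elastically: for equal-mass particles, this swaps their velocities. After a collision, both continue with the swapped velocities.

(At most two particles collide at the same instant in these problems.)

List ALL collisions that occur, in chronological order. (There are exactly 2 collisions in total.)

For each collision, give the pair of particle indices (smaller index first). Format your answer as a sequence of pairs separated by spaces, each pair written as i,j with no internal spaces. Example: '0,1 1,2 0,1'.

Answer: 1,2 2,3

Derivation:
Collision at t=4/5: particles 1 and 2 swap velocities; positions: p0=-6/5 p1=81/5 p2=81/5 p3=94/5; velocities now: v0=-4 v1=-1 v2=4 v3=1
Collision at t=5/3: particles 2 and 3 swap velocities; positions: p0=-14/3 p1=46/3 p2=59/3 p3=59/3; velocities now: v0=-4 v1=-1 v2=1 v3=4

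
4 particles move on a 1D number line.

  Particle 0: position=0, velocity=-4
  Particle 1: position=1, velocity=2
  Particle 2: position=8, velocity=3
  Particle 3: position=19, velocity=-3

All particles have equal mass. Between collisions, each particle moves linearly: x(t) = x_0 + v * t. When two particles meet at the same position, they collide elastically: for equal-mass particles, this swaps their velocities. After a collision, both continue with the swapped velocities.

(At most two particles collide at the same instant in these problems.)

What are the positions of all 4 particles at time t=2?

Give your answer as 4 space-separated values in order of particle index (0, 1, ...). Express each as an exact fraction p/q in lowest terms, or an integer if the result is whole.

Collision at t=11/6: particles 2 and 3 swap velocities; positions: p0=-22/3 p1=14/3 p2=27/2 p3=27/2; velocities now: v0=-4 v1=2 v2=-3 v3=3
Advance to t=2 (no further collisions before then); velocities: v0=-4 v1=2 v2=-3 v3=3; positions = -8 5 13 14

Answer: -8 5 13 14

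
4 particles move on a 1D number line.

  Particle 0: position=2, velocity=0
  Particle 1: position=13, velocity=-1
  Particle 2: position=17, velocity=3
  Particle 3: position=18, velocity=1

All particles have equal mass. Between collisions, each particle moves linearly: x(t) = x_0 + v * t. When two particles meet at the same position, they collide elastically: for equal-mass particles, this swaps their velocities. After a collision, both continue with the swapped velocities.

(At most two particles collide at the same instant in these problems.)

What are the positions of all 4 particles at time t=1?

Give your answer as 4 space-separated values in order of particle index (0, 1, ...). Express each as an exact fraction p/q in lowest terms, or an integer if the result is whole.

Answer: 2 12 19 20

Derivation:
Collision at t=1/2: particles 2 and 3 swap velocities; positions: p0=2 p1=25/2 p2=37/2 p3=37/2; velocities now: v0=0 v1=-1 v2=1 v3=3
Advance to t=1 (no further collisions before then); velocities: v0=0 v1=-1 v2=1 v3=3; positions = 2 12 19 20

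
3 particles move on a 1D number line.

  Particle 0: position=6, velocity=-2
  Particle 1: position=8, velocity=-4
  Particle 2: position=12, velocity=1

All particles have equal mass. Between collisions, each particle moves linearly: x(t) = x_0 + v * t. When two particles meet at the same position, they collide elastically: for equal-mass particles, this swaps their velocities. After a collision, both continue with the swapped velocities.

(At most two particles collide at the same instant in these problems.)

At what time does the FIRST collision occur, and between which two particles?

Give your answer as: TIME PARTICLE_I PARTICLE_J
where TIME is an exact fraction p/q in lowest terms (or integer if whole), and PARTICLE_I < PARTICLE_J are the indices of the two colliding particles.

Pair (0,1): pos 6,8 vel -2,-4 -> gap=2, closing at 2/unit, collide at t=1
Pair (1,2): pos 8,12 vel -4,1 -> not approaching (rel speed -5 <= 0)
Earliest collision: t=1 between 0 and 1

Answer: 1 0 1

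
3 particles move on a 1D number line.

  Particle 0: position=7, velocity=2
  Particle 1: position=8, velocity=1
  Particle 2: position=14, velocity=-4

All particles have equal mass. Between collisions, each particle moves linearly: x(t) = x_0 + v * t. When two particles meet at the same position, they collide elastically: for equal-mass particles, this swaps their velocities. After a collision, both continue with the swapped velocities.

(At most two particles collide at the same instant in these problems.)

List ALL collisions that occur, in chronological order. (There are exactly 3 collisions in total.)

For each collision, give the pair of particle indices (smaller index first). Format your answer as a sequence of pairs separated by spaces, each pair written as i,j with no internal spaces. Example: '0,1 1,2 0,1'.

Collision at t=1: particles 0 and 1 swap velocities; positions: p0=9 p1=9 p2=10; velocities now: v0=1 v1=2 v2=-4
Collision at t=7/6: particles 1 and 2 swap velocities; positions: p0=55/6 p1=28/3 p2=28/3; velocities now: v0=1 v1=-4 v2=2
Collision at t=6/5: particles 0 and 1 swap velocities; positions: p0=46/5 p1=46/5 p2=47/5; velocities now: v0=-4 v1=1 v2=2

Answer: 0,1 1,2 0,1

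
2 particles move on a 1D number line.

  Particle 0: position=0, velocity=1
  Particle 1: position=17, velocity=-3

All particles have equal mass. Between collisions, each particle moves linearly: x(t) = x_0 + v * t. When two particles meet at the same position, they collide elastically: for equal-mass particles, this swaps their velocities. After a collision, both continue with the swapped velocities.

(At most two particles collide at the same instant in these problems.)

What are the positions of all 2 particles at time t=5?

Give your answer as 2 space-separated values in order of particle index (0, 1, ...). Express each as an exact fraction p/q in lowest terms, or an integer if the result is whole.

Answer: 2 5

Derivation:
Collision at t=17/4: particles 0 and 1 swap velocities; positions: p0=17/4 p1=17/4; velocities now: v0=-3 v1=1
Advance to t=5 (no further collisions before then); velocities: v0=-3 v1=1; positions = 2 5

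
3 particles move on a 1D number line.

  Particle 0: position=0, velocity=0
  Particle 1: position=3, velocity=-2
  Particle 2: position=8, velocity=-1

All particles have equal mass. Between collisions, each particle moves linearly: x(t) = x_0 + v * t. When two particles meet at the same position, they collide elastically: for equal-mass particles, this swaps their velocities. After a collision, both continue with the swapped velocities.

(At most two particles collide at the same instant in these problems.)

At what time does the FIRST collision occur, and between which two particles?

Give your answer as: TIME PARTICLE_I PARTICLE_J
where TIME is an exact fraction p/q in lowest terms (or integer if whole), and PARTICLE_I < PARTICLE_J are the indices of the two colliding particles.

Pair (0,1): pos 0,3 vel 0,-2 -> gap=3, closing at 2/unit, collide at t=3/2
Pair (1,2): pos 3,8 vel -2,-1 -> not approaching (rel speed -1 <= 0)
Earliest collision: t=3/2 between 0 and 1

Answer: 3/2 0 1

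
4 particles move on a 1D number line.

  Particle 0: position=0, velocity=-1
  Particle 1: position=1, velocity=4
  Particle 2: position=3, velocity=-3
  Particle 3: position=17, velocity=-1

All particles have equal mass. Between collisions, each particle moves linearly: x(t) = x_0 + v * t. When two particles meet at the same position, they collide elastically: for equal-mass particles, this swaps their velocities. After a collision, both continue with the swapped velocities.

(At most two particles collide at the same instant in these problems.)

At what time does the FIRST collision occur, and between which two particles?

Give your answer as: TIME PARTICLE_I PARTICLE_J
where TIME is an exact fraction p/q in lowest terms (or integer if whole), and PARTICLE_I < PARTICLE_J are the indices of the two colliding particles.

Answer: 2/7 1 2

Derivation:
Pair (0,1): pos 0,1 vel -1,4 -> not approaching (rel speed -5 <= 0)
Pair (1,2): pos 1,3 vel 4,-3 -> gap=2, closing at 7/unit, collide at t=2/7
Pair (2,3): pos 3,17 vel -3,-1 -> not approaching (rel speed -2 <= 0)
Earliest collision: t=2/7 between 1 and 2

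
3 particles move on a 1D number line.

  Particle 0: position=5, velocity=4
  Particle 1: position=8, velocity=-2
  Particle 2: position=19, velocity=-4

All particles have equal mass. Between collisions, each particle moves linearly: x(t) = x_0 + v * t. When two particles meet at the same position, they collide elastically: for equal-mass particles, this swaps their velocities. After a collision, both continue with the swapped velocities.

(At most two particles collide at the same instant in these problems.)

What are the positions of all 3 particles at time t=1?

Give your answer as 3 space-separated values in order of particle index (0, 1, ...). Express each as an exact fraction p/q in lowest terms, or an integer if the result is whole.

Answer: 6 9 15

Derivation:
Collision at t=1/2: particles 0 and 1 swap velocities; positions: p0=7 p1=7 p2=17; velocities now: v0=-2 v1=4 v2=-4
Advance to t=1 (no further collisions before then); velocities: v0=-2 v1=4 v2=-4; positions = 6 9 15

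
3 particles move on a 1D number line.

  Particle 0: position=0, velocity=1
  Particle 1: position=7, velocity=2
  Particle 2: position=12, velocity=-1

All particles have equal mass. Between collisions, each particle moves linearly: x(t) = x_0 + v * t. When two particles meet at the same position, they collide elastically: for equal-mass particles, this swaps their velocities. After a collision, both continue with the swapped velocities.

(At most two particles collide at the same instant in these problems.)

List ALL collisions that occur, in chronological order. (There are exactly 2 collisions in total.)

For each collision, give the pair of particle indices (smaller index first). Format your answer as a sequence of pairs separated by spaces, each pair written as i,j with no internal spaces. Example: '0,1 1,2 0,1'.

Collision at t=5/3: particles 1 and 2 swap velocities; positions: p0=5/3 p1=31/3 p2=31/3; velocities now: v0=1 v1=-1 v2=2
Collision at t=6: particles 0 and 1 swap velocities; positions: p0=6 p1=6 p2=19; velocities now: v0=-1 v1=1 v2=2

Answer: 1,2 0,1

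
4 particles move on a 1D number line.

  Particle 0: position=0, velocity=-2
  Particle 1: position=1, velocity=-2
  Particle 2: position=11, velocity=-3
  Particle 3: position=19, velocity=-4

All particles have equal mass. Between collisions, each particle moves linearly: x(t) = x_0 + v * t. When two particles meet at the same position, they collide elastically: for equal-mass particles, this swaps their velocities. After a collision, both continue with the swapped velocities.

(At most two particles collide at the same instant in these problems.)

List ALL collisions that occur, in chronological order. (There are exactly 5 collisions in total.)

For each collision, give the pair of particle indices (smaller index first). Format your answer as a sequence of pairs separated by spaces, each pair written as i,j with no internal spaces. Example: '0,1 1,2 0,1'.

Collision at t=8: particles 2 and 3 swap velocities; positions: p0=-16 p1=-15 p2=-13 p3=-13; velocities now: v0=-2 v1=-2 v2=-4 v3=-3
Collision at t=9: particles 1 and 2 swap velocities; positions: p0=-18 p1=-17 p2=-17 p3=-16; velocities now: v0=-2 v1=-4 v2=-2 v3=-3
Collision at t=19/2: particles 0 and 1 swap velocities; positions: p0=-19 p1=-19 p2=-18 p3=-35/2; velocities now: v0=-4 v1=-2 v2=-2 v3=-3
Collision at t=10: particles 2 and 3 swap velocities; positions: p0=-21 p1=-20 p2=-19 p3=-19; velocities now: v0=-4 v1=-2 v2=-3 v3=-2
Collision at t=11: particles 1 and 2 swap velocities; positions: p0=-25 p1=-22 p2=-22 p3=-21; velocities now: v0=-4 v1=-3 v2=-2 v3=-2

Answer: 2,3 1,2 0,1 2,3 1,2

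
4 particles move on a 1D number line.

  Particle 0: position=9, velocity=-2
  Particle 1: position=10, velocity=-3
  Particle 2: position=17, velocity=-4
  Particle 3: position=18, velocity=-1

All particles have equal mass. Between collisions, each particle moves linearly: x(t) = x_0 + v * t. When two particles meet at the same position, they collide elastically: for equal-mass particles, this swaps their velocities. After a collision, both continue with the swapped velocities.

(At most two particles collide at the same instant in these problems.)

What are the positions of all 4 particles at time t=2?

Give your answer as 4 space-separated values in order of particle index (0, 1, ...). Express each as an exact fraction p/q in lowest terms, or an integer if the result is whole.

Collision at t=1: particles 0 and 1 swap velocities; positions: p0=7 p1=7 p2=13 p3=17; velocities now: v0=-3 v1=-2 v2=-4 v3=-1
Advance to t=2 (no further collisions before then); velocities: v0=-3 v1=-2 v2=-4 v3=-1; positions = 4 5 9 16

Answer: 4 5 9 16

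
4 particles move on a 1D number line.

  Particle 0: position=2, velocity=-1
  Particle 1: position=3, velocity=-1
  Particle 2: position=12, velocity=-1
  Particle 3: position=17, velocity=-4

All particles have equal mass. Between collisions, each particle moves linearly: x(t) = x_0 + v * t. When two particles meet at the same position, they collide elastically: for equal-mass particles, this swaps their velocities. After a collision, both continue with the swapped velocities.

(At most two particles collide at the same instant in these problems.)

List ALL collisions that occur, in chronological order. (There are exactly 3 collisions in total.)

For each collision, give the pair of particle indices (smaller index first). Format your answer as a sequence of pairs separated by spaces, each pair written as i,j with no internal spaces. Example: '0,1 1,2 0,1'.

Collision at t=5/3: particles 2 and 3 swap velocities; positions: p0=1/3 p1=4/3 p2=31/3 p3=31/3; velocities now: v0=-1 v1=-1 v2=-4 v3=-1
Collision at t=14/3: particles 1 and 2 swap velocities; positions: p0=-8/3 p1=-5/3 p2=-5/3 p3=22/3; velocities now: v0=-1 v1=-4 v2=-1 v3=-1
Collision at t=5: particles 0 and 1 swap velocities; positions: p0=-3 p1=-3 p2=-2 p3=7; velocities now: v0=-4 v1=-1 v2=-1 v3=-1

Answer: 2,3 1,2 0,1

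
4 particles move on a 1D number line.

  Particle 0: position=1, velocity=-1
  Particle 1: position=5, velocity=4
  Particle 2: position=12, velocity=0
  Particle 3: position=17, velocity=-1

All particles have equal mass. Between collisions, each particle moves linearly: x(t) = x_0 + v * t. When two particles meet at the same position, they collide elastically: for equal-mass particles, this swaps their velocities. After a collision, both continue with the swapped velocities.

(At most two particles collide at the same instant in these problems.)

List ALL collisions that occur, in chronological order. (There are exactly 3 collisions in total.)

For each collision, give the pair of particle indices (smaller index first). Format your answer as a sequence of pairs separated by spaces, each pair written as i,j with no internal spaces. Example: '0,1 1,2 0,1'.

Answer: 1,2 2,3 1,2

Derivation:
Collision at t=7/4: particles 1 and 2 swap velocities; positions: p0=-3/4 p1=12 p2=12 p3=61/4; velocities now: v0=-1 v1=0 v2=4 v3=-1
Collision at t=12/5: particles 2 and 3 swap velocities; positions: p0=-7/5 p1=12 p2=73/5 p3=73/5; velocities now: v0=-1 v1=0 v2=-1 v3=4
Collision at t=5: particles 1 and 2 swap velocities; positions: p0=-4 p1=12 p2=12 p3=25; velocities now: v0=-1 v1=-1 v2=0 v3=4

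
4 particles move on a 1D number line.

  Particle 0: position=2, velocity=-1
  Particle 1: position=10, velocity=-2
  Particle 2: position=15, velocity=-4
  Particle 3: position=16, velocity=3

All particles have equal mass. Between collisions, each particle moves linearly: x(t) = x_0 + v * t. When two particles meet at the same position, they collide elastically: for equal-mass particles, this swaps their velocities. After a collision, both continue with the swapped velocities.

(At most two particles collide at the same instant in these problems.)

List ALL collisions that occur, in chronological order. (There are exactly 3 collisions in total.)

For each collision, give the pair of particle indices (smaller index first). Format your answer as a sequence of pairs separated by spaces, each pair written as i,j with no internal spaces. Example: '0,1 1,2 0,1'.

Answer: 1,2 0,1 1,2

Derivation:
Collision at t=5/2: particles 1 and 2 swap velocities; positions: p0=-1/2 p1=5 p2=5 p3=47/2; velocities now: v0=-1 v1=-4 v2=-2 v3=3
Collision at t=13/3: particles 0 and 1 swap velocities; positions: p0=-7/3 p1=-7/3 p2=4/3 p3=29; velocities now: v0=-4 v1=-1 v2=-2 v3=3
Collision at t=8: particles 1 and 2 swap velocities; positions: p0=-17 p1=-6 p2=-6 p3=40; velocities now: v0=-4 v1=-2 v2=-1 v3=3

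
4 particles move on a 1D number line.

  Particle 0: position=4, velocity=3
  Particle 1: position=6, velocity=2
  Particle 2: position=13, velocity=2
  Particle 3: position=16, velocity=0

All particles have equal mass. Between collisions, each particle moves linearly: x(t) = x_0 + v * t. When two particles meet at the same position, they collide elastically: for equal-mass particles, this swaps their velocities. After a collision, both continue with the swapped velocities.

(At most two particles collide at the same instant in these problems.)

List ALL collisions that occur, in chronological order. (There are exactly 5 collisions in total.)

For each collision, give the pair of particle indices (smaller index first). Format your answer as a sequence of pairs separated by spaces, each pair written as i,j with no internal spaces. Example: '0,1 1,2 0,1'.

Collision at t=3/2: particles 2 and 3 swap velocities; positions: p0=17/2 p1=9 p2=16 p3=16; velocities now: v0=3 v1=2 v2=0 v3=2
Collision at t=2: particles 0 and 1 swap velocities; positions: p0=10 p1=10 p2=16 p3=17; velocities now: v0=2 v1=3 v2=0 v3=2
Collision at t=4: particles 1 and 2 swap velocities; positions: p0=14 p1=16 p2=16 p3=21; velocities now: v0=2 v1=0 v2=3 v3=2
Collision at t=5: particles 0 and 1 swap velocities; positions: p0=16 p1=16 p2=19 p3=23; velocities now: v0=0 v1=2 v2=3 v3=2
Collision at t=9: particles 2 and 3 swap velocities; positions: p0=16 p1=24 p2=31 p3=31; velocities now: v0=0 v1=2 v2=2 v3=3

Answer: 2,3 0,1 1,2 0,1 2,3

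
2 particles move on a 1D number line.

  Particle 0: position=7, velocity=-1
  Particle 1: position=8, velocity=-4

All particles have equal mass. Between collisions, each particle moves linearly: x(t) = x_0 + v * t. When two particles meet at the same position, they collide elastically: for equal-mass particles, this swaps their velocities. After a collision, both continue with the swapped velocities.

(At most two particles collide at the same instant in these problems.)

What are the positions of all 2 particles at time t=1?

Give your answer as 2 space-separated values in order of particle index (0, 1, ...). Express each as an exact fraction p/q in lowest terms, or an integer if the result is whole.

Collision at t=1/3: particles 0 and 1 swap velocities; positions: p0=20/3 p1=20/3; velocities now: v0=-4 v1=-1
Advance to t=1 (no further collisions before then); velocities: v0=-4 v1=-1; positions = 4 6

Answer: 4 6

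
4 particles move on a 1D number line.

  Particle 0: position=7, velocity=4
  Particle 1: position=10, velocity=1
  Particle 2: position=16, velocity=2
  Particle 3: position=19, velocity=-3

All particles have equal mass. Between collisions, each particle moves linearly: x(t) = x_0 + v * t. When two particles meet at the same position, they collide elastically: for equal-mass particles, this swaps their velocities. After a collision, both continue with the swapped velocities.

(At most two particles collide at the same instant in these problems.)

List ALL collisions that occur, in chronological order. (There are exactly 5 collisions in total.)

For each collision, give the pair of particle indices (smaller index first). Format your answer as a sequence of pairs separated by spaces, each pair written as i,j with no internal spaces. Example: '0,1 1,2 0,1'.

Collision at t=3/5: particles 2 and 3 swap velocities; positions: p0=47/5 p1=53/5 p2=86/5 p3=86/5; velocities now: v0=4 v1=1 v2=-3 v3=2
Collision at t=1: particles 0 and 1 swap velocities; positions: p0=11 p1=11 p2=16 p3=18; velocities now: v0=1 v1=4 v2=-3 v3=2
Collision at t=12/7: particles 1 and 2 swap velocities; positions: p0=82/7 p1=97/7 p2=97/7 p3=136/7; velocities now: v0=1 v1=-3 v2=4 v3=2
Collision at t=9/4: particles 0 and 1 swap velocities; positions: p0=49/4 p1=49/4 p2=16 p3=41/2; velocities now: v0=-3 v1=1 v2=4 v3=2
Collision at t=9/2: particles 2 and 3 swap velocities; positions: p0=11/2 p1=29/2 p2=25 p3=25; velocities now: v0=-3 v1=1 v2=2 v3=4

Answer: 2,3 0,1 1,2 0,1 2,3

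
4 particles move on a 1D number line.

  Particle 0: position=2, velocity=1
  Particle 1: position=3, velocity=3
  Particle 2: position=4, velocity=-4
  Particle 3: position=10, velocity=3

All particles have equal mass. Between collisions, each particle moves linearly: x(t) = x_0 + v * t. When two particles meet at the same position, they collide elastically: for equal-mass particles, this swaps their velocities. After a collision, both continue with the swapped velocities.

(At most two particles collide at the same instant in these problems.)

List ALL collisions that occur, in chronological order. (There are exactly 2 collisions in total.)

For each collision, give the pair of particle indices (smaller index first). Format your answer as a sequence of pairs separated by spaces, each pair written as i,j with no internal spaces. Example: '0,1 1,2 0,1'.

Answer: 1,2 0,1

Derivation:
Collision at t=1/7: particles 1 and 2 swap velocities; positions: p0=15/7 p1=24/7 p2=24/7 p3=73/7; velocities now: v0=1 v1=-4 v2=3 v3=3
Collision at t=2/5: particles 0 and 1 swap velocities; positions: p0=12/5 p1=12/5 p2=21/5 p3=56/5; velocities now: v0=-4 v1=1 v2=3 v3=3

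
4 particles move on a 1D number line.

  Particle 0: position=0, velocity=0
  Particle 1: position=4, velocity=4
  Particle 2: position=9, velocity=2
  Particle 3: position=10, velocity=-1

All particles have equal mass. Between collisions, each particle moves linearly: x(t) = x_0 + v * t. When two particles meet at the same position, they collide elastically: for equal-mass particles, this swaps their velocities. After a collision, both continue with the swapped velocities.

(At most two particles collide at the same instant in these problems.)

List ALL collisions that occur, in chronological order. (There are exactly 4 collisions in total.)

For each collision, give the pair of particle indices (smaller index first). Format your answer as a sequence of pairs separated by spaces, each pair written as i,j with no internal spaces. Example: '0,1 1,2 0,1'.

Collision at t=1/3: particles 2 and 3 swap velocities; positions: p0=0 p1=16/3 p2=29/3 p3=29/3; velocities now: v0=0 v1=4 v2=-1 v3=2
Collision at t=6/5: particles 1 and 2 swap velocities; positions: p0=0 p1=44/5 p2=44/5 p3=57/5; velocities now: v0=0 v1=-1 v2=4 v3=2
Collision at t=5/2: particles 2 and 3 swap velocities; positions: p0=0 p1=15/2 p2=14 p3=14; velocities now: v0=0 v1=-1 v2=2 v3=4
Collision at t=10: particles 0 and 1 swap velocities; positions: p0=0 p1=0 p2=29 p3=44; velocities now: v0=-1 v1=0 v2=2 v3=4

Answer: 2,3 1,2 2,3 0,1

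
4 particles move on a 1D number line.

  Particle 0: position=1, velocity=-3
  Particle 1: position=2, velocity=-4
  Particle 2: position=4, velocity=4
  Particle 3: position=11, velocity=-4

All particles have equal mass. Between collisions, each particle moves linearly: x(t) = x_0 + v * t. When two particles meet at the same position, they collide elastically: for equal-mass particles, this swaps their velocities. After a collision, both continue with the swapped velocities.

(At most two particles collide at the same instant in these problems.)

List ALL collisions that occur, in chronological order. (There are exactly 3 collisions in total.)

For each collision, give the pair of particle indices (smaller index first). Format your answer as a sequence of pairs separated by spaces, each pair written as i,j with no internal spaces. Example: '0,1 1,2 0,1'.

Answer: 2,3 0,1 1,2

Derivation:
Collision at t=7/8: particles 2 and 3 swap velocities; positions: p0=-13/8 p1=-3/2 p2=15/2 p3=15/2; velocities now: v0=-3 v1=-4 v2=-4 v3=4
Collision at t=1: particles 0 and 1 swap velocities; positions: p0=-2 p1=-2 p2=7 p3=8; velocities now: v0=-4 v1=-3 v2=-4 v3=4
Collision at t=10: particles 1 and 2 swap velocities; positions: p0=-38 p1=-29 p2=-29 p3=44; velocities now: v0=-4 v1=-4 v2=-3 v3=4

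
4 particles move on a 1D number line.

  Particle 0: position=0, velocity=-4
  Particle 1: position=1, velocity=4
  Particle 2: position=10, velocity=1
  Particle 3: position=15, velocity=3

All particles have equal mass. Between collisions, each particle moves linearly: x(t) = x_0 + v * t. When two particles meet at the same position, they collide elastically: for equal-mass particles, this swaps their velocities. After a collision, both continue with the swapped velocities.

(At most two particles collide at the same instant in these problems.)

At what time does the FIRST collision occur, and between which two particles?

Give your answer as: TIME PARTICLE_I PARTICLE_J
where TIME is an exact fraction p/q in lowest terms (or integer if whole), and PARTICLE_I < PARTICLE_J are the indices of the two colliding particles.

Pair (0,1): pos 0,1 vel -4,4 -> not approaching (rel speed -8 <= 0)
Pair (1,2): pos 1,10 vel 4,1 -> gap=9, closing at 3/unit, collide at t=3
Pair (2,3): pos 10,15 vel 1,3 -> not approaching (rel speed -2 <= 0)
Earliest collision: t=3 between 1 and 2

Answer: 3 1 2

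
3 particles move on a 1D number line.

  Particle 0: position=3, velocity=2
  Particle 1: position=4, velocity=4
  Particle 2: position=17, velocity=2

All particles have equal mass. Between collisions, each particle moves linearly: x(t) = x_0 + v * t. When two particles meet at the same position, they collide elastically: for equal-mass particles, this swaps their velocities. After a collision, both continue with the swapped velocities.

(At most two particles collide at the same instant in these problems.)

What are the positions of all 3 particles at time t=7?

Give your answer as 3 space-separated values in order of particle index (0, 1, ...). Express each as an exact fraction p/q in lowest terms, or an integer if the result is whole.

Collision at t=13/2: particles 1 and 2 swap velocities; positions: p0=16 p1=30 p2=30; velocities now: v0=2 v1=2 v2=4
Advance to t=7 (no further collisions before then); velocities: v0=2 v1=2 v2=4; positions = 17 31 32

Answer: 17 31 32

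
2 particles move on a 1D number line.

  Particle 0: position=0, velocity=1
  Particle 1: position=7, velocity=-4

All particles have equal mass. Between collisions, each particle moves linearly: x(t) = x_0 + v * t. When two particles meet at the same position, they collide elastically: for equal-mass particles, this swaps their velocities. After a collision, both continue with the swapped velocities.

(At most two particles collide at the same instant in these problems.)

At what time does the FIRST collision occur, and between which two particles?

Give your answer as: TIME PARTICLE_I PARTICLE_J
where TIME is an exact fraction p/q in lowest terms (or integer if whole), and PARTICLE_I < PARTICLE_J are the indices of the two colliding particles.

Pair (0,1): pos 0,7 vel 1,-4 -> gap=7, closing at 5/unit, collide at t=7/5
Earliest collision: t=7/5 between 0 and 1

Answer: 7/5 0 1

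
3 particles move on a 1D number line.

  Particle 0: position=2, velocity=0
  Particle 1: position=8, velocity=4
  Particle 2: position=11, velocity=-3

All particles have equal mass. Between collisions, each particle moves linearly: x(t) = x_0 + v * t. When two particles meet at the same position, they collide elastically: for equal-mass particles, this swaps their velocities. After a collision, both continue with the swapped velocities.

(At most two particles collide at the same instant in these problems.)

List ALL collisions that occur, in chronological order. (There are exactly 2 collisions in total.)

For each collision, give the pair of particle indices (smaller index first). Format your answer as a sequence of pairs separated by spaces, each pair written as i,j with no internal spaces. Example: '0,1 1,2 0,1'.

Collision at t=3/7: particles 1 and 2 swap velocities; positions: p0=2 p1=68/7 p2=68/7; velocities now: v0=0 v1=-3 v2=4
Collision at t=3: particles 0 and 1 swap velocities; positions: p0=2 p1=2 p2=20; velocities now: v0=-3 v1=0 v2=4

Answer: 1,2 0,1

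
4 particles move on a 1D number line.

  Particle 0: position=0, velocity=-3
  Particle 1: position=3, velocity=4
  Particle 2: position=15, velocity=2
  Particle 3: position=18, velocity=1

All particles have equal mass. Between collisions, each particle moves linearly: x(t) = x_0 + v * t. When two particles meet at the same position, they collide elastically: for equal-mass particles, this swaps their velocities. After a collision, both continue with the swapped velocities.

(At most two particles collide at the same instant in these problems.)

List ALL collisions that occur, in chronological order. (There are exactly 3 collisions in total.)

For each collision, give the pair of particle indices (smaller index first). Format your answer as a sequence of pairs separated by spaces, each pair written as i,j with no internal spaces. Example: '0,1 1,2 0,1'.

Answer: 2,3 1,2 2,3

Derivation:
Collision at t=3: particles 2 and 3 swap velocities; positions: p0=-9 p1=15 p2=21 p3=21; velocities now: v0=-3 v1=4 v2=1 v3=2
Collision at t=5: particles 1 and 2 swap velocities; positions: p0=-15 p1=23 p2=23 p3=25; velocities now: v0=-3 v1=1 v2=4 v3=2
Collision at t=6: particles 2 and 3 swap velocities; positions: p0=-18 p1=24 p2=27 p3=27; velocities now: v0=-3 v1=1 v2=2 v3=4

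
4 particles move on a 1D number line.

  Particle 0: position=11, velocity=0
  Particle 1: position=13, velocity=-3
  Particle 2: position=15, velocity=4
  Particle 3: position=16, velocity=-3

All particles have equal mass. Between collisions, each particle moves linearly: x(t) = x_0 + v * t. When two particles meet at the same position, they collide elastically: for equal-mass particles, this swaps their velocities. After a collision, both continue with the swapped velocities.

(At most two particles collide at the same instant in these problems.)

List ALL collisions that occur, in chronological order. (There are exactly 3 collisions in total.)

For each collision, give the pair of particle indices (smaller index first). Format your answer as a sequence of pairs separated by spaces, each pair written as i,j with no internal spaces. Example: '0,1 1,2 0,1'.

Collision at t=1/7: particles 2 and 3 swap velocities; positions: p0=11 p1=88/7 p2=109/7 p3=109/7; velocities now: v0=0 v1=-3 v2=-3 v3=4
Collision at t=2/3: particles 0 and 1 swap velocities; positions: p0=11 p1=11 p2=14 p3=53/3; velocities now: v0=-3 v1=0 v2=-3 v3=4
Collision at t=5/3: particles 1 and 2 swap velocities; positions: p0=8 p1=11 p2=11 p3=65/3; velocities now: v0=-3 v1=-3 v2=0 v3=4

Answer: 2,3 0,1 1,2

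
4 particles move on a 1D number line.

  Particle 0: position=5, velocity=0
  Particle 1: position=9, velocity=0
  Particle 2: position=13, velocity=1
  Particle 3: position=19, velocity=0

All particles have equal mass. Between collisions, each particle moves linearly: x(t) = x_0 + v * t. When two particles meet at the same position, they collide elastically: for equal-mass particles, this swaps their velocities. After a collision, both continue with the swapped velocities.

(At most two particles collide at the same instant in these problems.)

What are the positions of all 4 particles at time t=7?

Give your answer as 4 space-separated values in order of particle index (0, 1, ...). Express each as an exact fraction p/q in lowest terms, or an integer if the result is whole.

Answer: 5 9 19 20

Derivation:
Collision at t=6: particles 2 and 3 swap velocities; positions: p0=5 p1=9 p2=19 p3=19; velocities now: v0=0 v1=0 v2=0 v3=1
Advance to t=7 (no further collisions before then); velocities: v0=0 v1=0 v2=0 v3=1; positions = 5 9 19 20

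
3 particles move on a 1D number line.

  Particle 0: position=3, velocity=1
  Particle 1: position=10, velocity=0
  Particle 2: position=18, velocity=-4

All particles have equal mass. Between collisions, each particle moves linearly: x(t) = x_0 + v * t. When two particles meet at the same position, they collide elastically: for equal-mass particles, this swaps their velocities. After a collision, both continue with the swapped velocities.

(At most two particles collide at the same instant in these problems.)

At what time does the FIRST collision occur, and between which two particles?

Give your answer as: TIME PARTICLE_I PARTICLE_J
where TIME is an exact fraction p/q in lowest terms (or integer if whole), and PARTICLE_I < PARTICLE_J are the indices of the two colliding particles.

Pair (0,1): pos 3,10 vel 1,0 -> gap=7, closing at 1/unit, collide at t=7
Pair (1,2): pos 10,18 vel 0,-4 -> gap=8, closing at 4/unit, collide at t=2
Earliest collision: t=2 between 1 and 2

Answer: 2 1 2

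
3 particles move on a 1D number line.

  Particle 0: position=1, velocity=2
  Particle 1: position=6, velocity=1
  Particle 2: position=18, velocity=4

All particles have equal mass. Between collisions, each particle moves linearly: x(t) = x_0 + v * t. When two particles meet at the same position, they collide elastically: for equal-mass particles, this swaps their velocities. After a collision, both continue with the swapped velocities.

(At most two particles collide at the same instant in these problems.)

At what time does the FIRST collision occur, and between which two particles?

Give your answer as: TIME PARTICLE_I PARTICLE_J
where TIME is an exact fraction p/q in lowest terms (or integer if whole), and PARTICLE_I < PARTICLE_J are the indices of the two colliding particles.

Answer: 5 0 1

Derivation:
Pair (0,1): pos 1,6 vel 2,1 -> gap=5, closing at 1/unit, collide at t=5
Pair (1,2): pos 6,18 vel 1,4 -> not approaching (rel speed -3 <= 0)
Earliest collision: t=5 between 0 and 1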